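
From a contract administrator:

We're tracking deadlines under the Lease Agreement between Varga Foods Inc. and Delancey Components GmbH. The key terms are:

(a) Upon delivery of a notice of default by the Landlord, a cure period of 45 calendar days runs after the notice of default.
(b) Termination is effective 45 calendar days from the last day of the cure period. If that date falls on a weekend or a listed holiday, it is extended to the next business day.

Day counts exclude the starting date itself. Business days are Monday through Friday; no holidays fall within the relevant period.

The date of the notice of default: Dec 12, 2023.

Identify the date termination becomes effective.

The last day of the cure period: Dec 12, 2023 + 45 days = Jan 26, 2024.
The date termination becomes effective: Jan 26, 2024 + 45 days = Mar 11, 2024. Mar 11, 2024 is a Monday, so no roll-forward applies.

Mar 11, 2024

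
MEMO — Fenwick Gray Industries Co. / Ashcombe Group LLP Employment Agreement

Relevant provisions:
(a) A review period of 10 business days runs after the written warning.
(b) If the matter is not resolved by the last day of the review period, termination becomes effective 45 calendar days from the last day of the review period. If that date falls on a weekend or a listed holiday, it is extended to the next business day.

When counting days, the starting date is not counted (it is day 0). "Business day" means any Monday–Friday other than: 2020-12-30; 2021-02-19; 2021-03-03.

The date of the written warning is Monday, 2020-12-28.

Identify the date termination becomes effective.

2021-02-26

The last day of the review period: counting 10 business days from Monday, 2020-12-28 (Dec 29, Dec 31, Jan 1, Jan 4, Jan 5, Jan 6, Jan 7, Jan 8, Jan 11, Jan 12, skipping weekends and the listed holiday on Dec 30) reaches Tuesday, 2021-01-12.
The date termination becomes effective: 45 calendar days after 2021-01-12 is 2021-02-26. 2021-02-26 is a Friday and is not a listed holiday, so no roll-forward applies.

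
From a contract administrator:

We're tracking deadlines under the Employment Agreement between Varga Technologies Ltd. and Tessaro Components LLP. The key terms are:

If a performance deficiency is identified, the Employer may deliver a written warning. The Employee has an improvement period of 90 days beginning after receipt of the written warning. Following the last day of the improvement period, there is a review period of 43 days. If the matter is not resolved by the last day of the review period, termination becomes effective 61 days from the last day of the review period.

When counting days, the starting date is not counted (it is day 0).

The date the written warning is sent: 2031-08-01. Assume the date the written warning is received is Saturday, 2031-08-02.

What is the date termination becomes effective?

The last day of the improvement period: 2031-08-02 + 90 days = 2031-10-31.
Adding 43 calendar days to 2031-10-31 gives 2031-12-13, which is the last day of the review period.
The date termination becomes effective: 61 calendar days after 2031-12-13 is 2032-02-12.

2032-02-12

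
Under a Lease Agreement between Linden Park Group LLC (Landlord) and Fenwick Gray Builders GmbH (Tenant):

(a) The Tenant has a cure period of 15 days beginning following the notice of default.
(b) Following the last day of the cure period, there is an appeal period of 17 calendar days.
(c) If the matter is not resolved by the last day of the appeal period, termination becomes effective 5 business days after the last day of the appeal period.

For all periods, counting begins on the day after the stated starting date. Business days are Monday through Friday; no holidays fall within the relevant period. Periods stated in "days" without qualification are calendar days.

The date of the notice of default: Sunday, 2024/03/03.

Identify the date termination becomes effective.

2024/04/11

The last day of the cure period: 15 calendar days after 2024/03/03 is 2024/03/18.
The last day of the appeal period: 17 calendar days after 2024/03/18 is 2024/04/04.
From Thursday, 2024/04/04, 5 business days (Apr 5, Apr 8, Apr 9, Apr 10, Apr 11, skipping weekends) brings us to Thursday, 2024/04/11, which is the date termination becomes effective.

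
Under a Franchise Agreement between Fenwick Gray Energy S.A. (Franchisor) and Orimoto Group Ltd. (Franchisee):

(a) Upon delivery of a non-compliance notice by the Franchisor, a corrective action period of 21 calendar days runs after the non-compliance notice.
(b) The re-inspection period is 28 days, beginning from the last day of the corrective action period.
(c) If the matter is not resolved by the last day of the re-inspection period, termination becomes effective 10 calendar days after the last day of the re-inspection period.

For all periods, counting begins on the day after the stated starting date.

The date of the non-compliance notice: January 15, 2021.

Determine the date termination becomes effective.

Adding 21 calendar days to January 15, 2021 gives February 5, 2021, which is the last day of the corrective action period.
The last day of the re-inspection period: February 5, 2021 + 28 days = March 5, 2021.
Adding 10 calendar days to March 5, 2021 gives March 15, 2021, which is the date termination becomes effective.

March 15, 2021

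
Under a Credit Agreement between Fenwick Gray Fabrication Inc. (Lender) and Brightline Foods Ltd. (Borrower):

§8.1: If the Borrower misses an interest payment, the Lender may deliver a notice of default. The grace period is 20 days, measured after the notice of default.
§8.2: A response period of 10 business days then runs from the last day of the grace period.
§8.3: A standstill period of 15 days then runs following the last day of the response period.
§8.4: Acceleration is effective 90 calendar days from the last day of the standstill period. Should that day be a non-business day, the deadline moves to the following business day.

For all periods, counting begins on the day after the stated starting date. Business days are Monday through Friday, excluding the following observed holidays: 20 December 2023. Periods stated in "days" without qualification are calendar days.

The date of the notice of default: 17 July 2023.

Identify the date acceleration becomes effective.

1 December 2023

Adding 20 calendar days to 17 July 2023 gives 6 August 2023, which is the last day of the grace period.
From Sunday, 6 August 2023, 10 business days (Aug 7, Aug 8, Aug 9, Aug 10, Aug 11, Aug 14, Aug 15, Aug 16, Aug 17, Aug 18, skipping weekends) brings us to Friday, 18 August 2023, which is the last day of the response period.
The last day of the standstill period: 15 calendar days after 18 August 2023 is 2 September 2023.
The date acceleration becomes effective: 90 calendar days after 2 September 2023 is 1 December 2023. 1 December 2023 is a Friday and is not a listed holiday, so no roll-forward applies.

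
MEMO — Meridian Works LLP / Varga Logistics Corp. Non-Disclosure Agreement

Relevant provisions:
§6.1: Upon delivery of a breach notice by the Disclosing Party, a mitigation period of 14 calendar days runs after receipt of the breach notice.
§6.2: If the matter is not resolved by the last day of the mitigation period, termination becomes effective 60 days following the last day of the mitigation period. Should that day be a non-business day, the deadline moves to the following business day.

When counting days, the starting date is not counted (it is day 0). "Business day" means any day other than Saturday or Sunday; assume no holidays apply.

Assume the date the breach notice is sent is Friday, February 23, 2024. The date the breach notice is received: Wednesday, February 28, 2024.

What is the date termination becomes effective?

May 13, 2024

The last day of the mitigation period: February 28, 2024 + 14 days = March 13, 2024.
The date termination becomes effective: 60 calendar days after March 13, 2024 is May 12, 2024. That falls on a Sunday, so it rolls to the next business day, Monday, May 13, 2024.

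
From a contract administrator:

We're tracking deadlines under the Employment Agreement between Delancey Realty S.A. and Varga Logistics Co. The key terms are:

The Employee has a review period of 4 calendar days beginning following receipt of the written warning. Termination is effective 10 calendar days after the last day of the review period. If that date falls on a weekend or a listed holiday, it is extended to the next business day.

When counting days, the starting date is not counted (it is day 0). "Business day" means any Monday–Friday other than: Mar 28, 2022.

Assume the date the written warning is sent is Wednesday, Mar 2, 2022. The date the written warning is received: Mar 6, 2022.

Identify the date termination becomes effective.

Mar 21, 2022

The last day of the review period: 4 calendar days after Mar 6, 2022 is Mar 10, 2022.
The date termination becomes effective: Mar 10, 2022 + 10 days = Mar 20, 2022. That falls on a Sunday, so it rolls to the next business day, Monday, Mar 21, 2022.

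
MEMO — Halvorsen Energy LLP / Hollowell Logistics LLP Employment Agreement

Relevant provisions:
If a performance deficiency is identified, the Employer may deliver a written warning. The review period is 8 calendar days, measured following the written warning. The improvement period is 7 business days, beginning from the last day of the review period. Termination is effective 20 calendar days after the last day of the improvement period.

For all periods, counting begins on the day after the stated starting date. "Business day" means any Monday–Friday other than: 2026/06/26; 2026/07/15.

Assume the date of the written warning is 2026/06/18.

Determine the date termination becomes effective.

The last day of the review period: 2026/06/18 + 8 days = 2026/06/26.
The last day of the improvement period: 7 business days after Friday, 2026/06/26, skipping weekends — Jun 29, Jun 30, Jul 1, Jul 2, Jul 3, Jul 6, Jul 7 — lands on Tuesday, 2026/07/07.
The date termination becomes effective: 20 calendar days after 2026/07/07 is 2026/07/27.

2026/07/27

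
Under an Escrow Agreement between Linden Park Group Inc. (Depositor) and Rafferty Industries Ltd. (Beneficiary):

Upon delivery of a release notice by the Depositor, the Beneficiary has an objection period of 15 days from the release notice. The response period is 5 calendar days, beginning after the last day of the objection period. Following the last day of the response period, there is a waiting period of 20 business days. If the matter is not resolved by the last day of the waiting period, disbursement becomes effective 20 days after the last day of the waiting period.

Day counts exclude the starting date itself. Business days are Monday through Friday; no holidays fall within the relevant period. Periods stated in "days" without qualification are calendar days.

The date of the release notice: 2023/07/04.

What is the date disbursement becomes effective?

The last day of the objection period: 15 calendar days after 2023/07/04 is 2023/07/19.
Adding 5 calendar days to 2023/07/19 gives 2023/07/24, which is the last day of the response period.
From Monday, 2023/07/24, 20 business days (Jul 25, Jul 26, Jul 27, Jul 28, …, Aug 17, Aug 18, Aug 21, skipping weekends) brings us to Monday, 2023/08/21, which is the last day of the waiting period.
Adding 20 calendar days to 2023/08/21 gives 2023/09/10, which is the date disbursement becomes effective.

2023/09/10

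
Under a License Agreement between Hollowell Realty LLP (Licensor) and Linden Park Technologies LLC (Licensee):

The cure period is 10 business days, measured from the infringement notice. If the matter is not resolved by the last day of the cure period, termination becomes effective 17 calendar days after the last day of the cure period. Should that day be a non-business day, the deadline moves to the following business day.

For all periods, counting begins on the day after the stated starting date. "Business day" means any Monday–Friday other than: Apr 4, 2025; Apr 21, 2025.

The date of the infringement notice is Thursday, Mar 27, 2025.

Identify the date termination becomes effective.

From Thursday, Mar 27, 2025, 10 business days (Mar 28, Mar 31, Apr 1, Apr 2, Apr 3, Apr 7, Apr 8, Apr 9, Apr 10, Apr 11, skipping weekends and the listed holiday on Apr 4) brings us to Friday, Apr 11, 2025, which is the last day of the cure period.
The date termination becomes effective: Apr 11, 2025 + 17 days = Apr 28, 2025. Apr 28, 2025 is a Monday and is not a listed holiday, so no roll-forward applies.

Apr 28, 2025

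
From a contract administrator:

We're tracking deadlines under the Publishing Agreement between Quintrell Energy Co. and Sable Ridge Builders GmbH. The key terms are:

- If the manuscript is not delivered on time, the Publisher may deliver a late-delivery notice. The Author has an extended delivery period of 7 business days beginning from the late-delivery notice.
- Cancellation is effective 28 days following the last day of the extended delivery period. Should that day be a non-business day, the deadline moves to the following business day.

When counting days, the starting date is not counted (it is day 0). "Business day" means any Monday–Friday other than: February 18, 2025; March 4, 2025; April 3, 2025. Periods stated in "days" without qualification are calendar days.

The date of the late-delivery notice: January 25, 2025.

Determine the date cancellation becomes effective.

The last day of the extended delivery period: 7 business days after Saturday, January 25, 2025, skipping weekends — Jan 27, Jan 28, Jan 29, Jan 30, Jan 31, Feb 3, Feb 4 — lands on Tuesday, February 4, 2025.
The date cancellation becomes effective: 28 calendar days after February 4, 2025 is March 4, 2025. That falls on Tuesday, a listed holiday, so it rolls to the next business day, Wednesday, March 5, 2025.

March 5, 2025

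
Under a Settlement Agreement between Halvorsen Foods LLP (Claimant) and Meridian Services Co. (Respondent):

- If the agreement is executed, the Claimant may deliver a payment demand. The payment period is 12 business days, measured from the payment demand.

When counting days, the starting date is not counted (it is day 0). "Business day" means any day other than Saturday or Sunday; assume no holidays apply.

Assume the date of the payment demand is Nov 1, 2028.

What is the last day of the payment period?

The last day of the payment period: counting 12 business days from Wednesday, Nov 1, 2028 (Nov 2, Nov 3, Nov 6, Nov 7, …, Nov 15, Nov 16, Nov 17, skipping weekends) reaches Friday, Nov 17, 2028.

Nov 17, 2028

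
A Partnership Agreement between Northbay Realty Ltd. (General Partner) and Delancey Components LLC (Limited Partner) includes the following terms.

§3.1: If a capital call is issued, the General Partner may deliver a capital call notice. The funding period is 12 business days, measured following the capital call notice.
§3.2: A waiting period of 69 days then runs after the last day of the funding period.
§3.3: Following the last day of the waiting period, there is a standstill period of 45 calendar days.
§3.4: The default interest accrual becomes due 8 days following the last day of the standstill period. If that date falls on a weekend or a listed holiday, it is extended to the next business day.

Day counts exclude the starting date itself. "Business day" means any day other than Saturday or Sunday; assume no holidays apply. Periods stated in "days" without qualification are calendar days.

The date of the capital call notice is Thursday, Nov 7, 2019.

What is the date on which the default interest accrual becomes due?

From Thursday, Nov 7, 2019, 12 business days (Nov 8, Nov 11, Nov 12, Nov 13, …, Nov 21, Nov 22, Nov 25, skipping weekends) brings us to Monday, Nov 25, 2019, which is the last day of the funding period.
The last day of the waiting period: 69 calendar days after Nov 25, 2019 is Feb 2, 2020.
Adding 45 calendar days to Feb 2, 2020 gives Mar 18, 2020, which is the last day of the standstill period.
The date on which the default interest accrual becomes due: Mar 18, 2020 + 8 days = Mar 26, 2020. Mar 26, 2020 is a Thursday, so no roll-forward applies.

Mar 26, 2020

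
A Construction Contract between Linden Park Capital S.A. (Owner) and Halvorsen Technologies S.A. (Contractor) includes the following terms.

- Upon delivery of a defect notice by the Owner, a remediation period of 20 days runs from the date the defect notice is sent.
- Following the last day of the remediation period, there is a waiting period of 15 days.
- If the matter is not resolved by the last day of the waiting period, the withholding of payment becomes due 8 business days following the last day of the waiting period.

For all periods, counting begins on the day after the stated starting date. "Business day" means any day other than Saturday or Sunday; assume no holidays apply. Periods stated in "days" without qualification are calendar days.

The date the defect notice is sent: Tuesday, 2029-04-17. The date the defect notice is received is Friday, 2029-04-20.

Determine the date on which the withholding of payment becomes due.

2029-06-01

Adding 20 calendar days to 2029-04-17 gives 2029-05-07, which is the last day of the remediation period.
The last day of the waiting period: 2029-05-07 + 15 days = 2029-05-22.
The date on which the withholding of payment becomes due: 8 business days after Tuesday, 2029-05-22, skipping weekends — May 23, May 24, May 25, May 28, May 29, May 30, May 31, Jun 1 — lands on Friday, 2029-06-01.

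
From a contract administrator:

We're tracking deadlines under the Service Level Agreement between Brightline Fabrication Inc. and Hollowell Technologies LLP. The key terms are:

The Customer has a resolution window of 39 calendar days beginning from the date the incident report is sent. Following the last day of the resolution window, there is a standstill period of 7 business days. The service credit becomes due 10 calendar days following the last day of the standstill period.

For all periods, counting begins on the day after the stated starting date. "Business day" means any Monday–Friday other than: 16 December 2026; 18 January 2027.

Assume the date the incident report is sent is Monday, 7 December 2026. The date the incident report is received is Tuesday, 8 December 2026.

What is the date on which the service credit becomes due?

The last day of the resolution window: 39 calendar days after 7 December 2026 is 15 January 2027.
The last day of the standstill period: 7 business days after Friday, 15 January 2027, skipping weekends and the listed holiday on Jan 18 — Jan 19, Jan 20, Jan 21, Jan 22, Jan 25, Jan 26, Jan 27 — lands on Wednesday, 27 January 2027.
The date on which the service credit becomes due: 10 calendar days after 27 January 2027 is 6 February 2027.

6 February 2027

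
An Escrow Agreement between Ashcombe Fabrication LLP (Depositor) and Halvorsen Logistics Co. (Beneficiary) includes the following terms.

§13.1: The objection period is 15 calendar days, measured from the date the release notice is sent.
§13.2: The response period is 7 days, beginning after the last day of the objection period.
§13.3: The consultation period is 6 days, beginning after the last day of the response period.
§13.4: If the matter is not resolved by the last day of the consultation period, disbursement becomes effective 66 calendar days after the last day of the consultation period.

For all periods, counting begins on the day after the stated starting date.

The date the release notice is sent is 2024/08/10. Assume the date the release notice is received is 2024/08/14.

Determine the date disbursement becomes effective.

The last day of the objection period: 2024/08/10 + 15 days = 2024/08/25.
Adding 7 calendar days to 2024/08/25 gives 2024/09/01, which is the last day of the response period.
Adding 6 calendar days to 2024/09/01 gives 2024/09/07, which is the last day of the consultation period.
The date disbursement becomes effective: 66 calendar days after 2024/09/07 is 2024/11/12.

2024/11/12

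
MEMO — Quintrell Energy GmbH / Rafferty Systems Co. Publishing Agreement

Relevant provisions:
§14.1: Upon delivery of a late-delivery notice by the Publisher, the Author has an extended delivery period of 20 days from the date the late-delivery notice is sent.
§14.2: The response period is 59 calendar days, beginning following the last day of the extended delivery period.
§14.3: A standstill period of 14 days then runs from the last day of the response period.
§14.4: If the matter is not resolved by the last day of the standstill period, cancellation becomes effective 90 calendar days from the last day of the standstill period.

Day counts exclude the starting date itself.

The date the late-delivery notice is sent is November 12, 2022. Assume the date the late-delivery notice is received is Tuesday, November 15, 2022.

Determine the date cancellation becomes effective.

The last day of the extended delivery period: 20 calendar days after November 12, 2022 is December 2, 2022.
The last day of the response period: 59 calendar days after December 2, 2022 is January 30, 2023.
The last day of the standstill period: 14 calendar days after January 30, 2023 is February 13, 2023.
Adding 90 calendar days to February 13, 2023 gives May 14, 2023, which is the date cancellation becomes effective.

May 14, 2023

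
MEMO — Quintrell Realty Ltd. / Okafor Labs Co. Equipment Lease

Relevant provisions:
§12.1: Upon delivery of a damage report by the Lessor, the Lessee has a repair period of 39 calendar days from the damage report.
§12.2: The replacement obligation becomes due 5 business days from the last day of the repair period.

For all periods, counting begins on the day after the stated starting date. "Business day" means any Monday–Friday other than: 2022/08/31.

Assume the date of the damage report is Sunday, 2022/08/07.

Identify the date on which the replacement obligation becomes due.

The last day of the repair period: 2022/08/07 + 39 days = 2022/09/15.
From Thursday, 2022/09/15, 5 business days (Sep 16, Sep 19, Sep 20, Sep 21, Sep 22, skipping weekends) brings us to Thursday, 2022/09/22, which is the date on which the replacement obligation becomes due.

2022/09/22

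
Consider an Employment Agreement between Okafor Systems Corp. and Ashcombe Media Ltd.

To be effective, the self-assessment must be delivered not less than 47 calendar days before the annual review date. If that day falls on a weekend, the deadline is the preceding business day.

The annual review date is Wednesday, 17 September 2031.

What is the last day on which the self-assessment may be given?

1 August 2031

Counting back 47 calendar days from 17 September 2031 gives 1 August 2031. That is a Friday, so no adjustment is needed.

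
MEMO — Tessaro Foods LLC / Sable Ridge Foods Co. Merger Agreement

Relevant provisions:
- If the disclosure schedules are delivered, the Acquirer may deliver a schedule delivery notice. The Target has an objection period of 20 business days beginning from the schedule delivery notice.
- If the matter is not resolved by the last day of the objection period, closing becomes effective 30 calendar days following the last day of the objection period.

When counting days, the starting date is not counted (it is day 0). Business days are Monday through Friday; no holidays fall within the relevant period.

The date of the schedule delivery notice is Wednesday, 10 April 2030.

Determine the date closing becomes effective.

7 June 2030

From Wednesday, 10 April 2030, 20 business days (Apr 11, Apr 12, Apr 15, Apr 16, …, May 6, May 7, May 8, skipping weekends) brings us to Wednesday, 8 May 2030, which is the last day of the objection period.
The date closing becomes effective: 30 calendar days after 8 May 2030 is 7 June 2030.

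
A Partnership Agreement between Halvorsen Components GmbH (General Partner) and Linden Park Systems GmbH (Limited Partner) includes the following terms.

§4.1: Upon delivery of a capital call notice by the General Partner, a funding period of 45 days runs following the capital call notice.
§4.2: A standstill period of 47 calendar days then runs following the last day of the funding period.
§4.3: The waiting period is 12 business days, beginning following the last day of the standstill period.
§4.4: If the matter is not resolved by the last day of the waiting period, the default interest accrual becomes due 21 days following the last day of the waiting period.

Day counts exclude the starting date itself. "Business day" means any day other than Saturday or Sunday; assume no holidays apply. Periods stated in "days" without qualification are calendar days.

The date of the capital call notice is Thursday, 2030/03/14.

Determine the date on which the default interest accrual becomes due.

The last day of the funding period: 45 calendar days after 2030/03/14 is 2030/04/28.
The last day of the standstill period: 47 calendar days after 2030/04/28 is 2030/06/14.
The last day of the waiting period: counting 12 business days from Friday, 2030/06/14 (Jun 17, Jun 18, Jun 19, Jun 20, …, Jun 28, Jul 1, Jul 2, skipping weekends) reaches Tuesday, 2030/07/02.
Adding 21 calendar days to 2030/07/02 gives 2030/07/23, which is the date on which the default interest accrual becomes due.

2030/07/23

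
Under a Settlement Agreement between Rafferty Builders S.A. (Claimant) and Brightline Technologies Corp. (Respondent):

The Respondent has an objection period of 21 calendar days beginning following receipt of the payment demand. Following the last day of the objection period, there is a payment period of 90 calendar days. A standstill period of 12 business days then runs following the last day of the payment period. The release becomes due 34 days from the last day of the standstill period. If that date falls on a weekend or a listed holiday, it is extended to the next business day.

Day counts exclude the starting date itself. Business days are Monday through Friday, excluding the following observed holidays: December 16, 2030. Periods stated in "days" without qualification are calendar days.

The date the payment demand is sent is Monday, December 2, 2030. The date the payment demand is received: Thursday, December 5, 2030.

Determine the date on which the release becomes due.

May 15, 2031

Adding 21 calendar days to December 5, 2030 gives December 26, 2030, which is the last day of the objection period.
The last day of the payment period: 90 calendar days after December 26, 2030 is March 26, 2031.
The last day of the standstill period: 12 business days after Wednesday, March 26, 2031, skipping weekends — Mar 27, Mar 28, Mar 31, Apr 1, …, Apr 9, Apr 10, Apr 11 — lands on Friday, April 11, 2031.
The date on which the release becomes due: April 11, 2031 + 34 days = May 15, 2031. May 15, 2031 is a Thursday and is not a listed holiday, so no roll-forward applies.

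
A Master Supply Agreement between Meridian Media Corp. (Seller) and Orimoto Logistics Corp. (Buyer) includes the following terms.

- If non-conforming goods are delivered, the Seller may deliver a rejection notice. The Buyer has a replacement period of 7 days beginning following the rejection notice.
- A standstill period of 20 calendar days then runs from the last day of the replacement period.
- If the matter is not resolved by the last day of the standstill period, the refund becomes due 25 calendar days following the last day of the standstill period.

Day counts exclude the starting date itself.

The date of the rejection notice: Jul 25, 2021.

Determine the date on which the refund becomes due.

The last day of the replacement period: 7 calendar days after Jul 25, 2021 is Aug 1, 2021.
Adding 20 calendar days to Aug 1, 2021 gives Aug 21, 2021, which is the last day of the standstill period.
The date on which the refund becomes due: 25 calendar days after Aug 21, 2021 is Sep 15, 2021.

Sep 15, 2021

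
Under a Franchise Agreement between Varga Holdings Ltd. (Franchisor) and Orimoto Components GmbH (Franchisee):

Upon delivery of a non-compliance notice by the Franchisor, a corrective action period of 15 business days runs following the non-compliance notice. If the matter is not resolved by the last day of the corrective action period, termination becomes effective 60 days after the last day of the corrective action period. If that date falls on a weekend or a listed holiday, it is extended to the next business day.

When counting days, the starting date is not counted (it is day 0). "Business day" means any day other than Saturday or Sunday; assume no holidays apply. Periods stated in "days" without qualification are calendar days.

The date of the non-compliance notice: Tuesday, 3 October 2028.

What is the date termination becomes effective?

The last day of the corrective action period: counting 15 business days from Tuesday, 3 October 2028 (Oct 4, Oct 5, Oct 6, Oct 9, …, Oct 20, Oct 23, Oct 24, skipping weekends) reaches Tuesday, 24 October 2028.
The date termination becomes effective: 24 October 2028 + 60 days = 23 December 2028. That falls on a Saturday, so it rolls to the next business day, Monday, 25 December 2028.

25 December 2028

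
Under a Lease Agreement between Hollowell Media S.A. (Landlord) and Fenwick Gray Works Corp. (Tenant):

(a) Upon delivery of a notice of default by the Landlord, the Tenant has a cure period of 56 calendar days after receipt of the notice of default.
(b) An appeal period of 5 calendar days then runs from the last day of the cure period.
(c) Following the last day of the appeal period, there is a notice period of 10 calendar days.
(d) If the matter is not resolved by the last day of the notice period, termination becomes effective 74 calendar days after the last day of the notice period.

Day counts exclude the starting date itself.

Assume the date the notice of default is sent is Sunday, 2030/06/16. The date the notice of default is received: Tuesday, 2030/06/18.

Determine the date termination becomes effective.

2030/11/10

The last day of the cure period: 56 calendar days after 2030/06/18 is 2030/08/13.
Adding 5 calendar days to 2030/08/13 gives 2030/08/18, which is the last day of the appeal period.
Adding 10 calendar days to 2030/08/18 gives 2030/08/28, which is the last day of the notice period.
Adding 74 calendar days to 2030/08/28 gives 2030/11/10, which is the date termination becomes effective.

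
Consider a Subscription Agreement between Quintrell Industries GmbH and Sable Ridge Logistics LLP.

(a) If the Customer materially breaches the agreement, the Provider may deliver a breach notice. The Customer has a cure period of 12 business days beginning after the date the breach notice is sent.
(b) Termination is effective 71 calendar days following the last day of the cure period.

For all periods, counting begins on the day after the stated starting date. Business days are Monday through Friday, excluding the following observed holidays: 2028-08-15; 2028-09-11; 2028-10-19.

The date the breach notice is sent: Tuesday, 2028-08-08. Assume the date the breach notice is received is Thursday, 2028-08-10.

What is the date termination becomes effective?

The last day of the cure period: 12 business days after Tuesday, 2028-08-08, skipping weekends and the listed holiday on Aug 15 — Aug 9, Aug 10, Aug 11, Aug 14, …, Aug 23, Aug 24, Aug 25 — lands on Friday, 2028-08-25.
The date termination becomes effective: 71 calendar days after 2028-08-25 is 2028-11-04.

2028-11-04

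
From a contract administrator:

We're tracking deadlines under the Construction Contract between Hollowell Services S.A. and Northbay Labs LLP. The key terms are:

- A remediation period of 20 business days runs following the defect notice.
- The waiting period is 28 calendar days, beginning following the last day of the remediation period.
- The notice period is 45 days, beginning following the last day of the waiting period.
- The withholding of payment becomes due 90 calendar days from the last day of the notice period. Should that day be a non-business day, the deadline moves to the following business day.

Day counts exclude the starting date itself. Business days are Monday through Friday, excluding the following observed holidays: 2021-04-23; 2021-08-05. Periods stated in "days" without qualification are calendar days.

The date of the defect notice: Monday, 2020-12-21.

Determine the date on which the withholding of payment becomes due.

The last day of the remediation period: counting 20 business days from Monday, 2020-12-21 (Dec 22, Dec 23, Dec 24, Dec 25, …, Jan 14, Jan 15, Jan 18, skipping weekends) reaches Monday, 2021-01-18.
The last day of the waiting period: 28 calendar days after 2021-01-18 is 2021-02-15.
The last day of the notice period: 45 calendar days after 2021-02-15 is 2021-04-01.
Adding 90 calendar days to 2021-04-01 gives 2021-06-30, which is the date on which the withholding of payment becomes due. 2021-06-30 is a Wednesday and is not a listed holiday, so no roll-forward applies.

2021-06-30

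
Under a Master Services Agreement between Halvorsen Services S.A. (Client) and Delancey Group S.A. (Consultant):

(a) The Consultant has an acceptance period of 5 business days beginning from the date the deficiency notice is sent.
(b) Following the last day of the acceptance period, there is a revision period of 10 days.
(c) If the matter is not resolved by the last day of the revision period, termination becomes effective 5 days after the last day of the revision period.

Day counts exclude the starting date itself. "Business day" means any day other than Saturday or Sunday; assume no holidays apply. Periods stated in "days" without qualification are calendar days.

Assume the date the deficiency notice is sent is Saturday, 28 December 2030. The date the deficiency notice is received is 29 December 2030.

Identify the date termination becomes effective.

18 January 2031

The last day of the acceptance period: 5 business days after Saturday, 28 December 2030, skipping weekends — Dec 30, Dec 31, Jan 1, Jan 2, Jan 3 — lands on Friday, 3 January 2031.
The last day of the revision period: 10 calendar days after 3 January 2031 is 13 January 2031.
Adding 5 calendar days to 13 January 2031 gives 18 January 2031, which is the date termination becomes effective.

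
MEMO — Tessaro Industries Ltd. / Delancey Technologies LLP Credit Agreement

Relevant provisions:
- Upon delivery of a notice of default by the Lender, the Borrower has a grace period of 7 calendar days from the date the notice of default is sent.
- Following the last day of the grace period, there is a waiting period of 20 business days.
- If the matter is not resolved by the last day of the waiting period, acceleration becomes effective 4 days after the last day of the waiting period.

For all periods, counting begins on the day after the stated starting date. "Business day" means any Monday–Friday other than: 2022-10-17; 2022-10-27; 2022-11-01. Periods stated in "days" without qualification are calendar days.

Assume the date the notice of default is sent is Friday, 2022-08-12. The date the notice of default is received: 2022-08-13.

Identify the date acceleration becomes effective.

2022-09-20

The last day of the grace period: 2022-08-12 + 7 days = 2022-08-19.
From Friday, 2022-08-19, 20 business days (Aug 22, Aug 23, Aug 24, Aug 25, …, Sep 14, Sep 15, Sep 16, skipping weekends) brings us to Friday, 2022-09-16, which is the last day of the waiting period.
The date acceleration becomes effective: 4 calendar days after 2022-09-16 is 2022-09-20.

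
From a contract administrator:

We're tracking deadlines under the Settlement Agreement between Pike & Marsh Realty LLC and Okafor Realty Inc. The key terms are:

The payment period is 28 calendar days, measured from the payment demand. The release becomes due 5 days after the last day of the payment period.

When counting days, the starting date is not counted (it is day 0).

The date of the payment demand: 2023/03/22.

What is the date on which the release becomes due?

2023/04/24

The last day of the payment period: 28 calendar days after 2023/03/22 is 2023/04/19.
The date on which the release becomes due: 2023/04/19 + 5 days = 2023/04/24.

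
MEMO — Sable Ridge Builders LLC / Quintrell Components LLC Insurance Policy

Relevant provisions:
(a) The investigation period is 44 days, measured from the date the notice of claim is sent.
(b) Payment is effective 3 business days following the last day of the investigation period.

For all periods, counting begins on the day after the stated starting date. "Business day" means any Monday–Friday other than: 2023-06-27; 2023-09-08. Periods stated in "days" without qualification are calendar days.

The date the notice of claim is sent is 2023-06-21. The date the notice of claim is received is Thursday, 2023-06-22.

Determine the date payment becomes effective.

Adding 44 calendar days to 2023-06-21 gives 2023-08-04, which is the last day of the investigation period.
The date payment becomes effective: counting 3 business days from Friday, 2023-08-04 (Aug 7, Aug 8, Aug 9, skipping weekends) reaches Wednesday, 2023-08-09.

2023-08-09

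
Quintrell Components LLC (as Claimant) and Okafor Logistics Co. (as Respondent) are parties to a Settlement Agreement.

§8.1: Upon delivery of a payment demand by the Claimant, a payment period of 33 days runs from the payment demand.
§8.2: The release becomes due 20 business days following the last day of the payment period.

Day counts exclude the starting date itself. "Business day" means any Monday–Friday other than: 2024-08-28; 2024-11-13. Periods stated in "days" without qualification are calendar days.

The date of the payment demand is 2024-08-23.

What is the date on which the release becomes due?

2024-10-23

The last day of the payment period: 33 calendar days after 2024-08-23 is 2024-09-25.
The date on which the release becomes due: 20 business days after Wednesday, 2024-09-25, skipping weekends — Sep 26, Sep 27, Sep 30, Oct 1, …, Oct 21, Oct 22, Oct 23 — lands on Wednesday, 2024-10-23.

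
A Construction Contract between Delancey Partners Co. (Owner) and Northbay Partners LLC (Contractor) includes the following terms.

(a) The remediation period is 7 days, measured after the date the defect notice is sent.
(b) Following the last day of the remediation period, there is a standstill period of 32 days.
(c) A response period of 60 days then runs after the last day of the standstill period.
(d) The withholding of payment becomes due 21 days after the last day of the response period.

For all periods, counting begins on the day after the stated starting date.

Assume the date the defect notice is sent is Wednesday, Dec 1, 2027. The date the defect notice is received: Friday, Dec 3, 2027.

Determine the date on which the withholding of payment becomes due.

Mar 30, 2028

The last day of the remediation period: Dec 1, 2027 + 7 days = Dec 8, 2027.
The last day of the standstill period: 32 calendar days after Dec 8, 2027 is Jan 9, 2028.
The last day of the response period: Jan 9, 2028 + 60 days = Mar 9, 2028.
The date on which the withholding of payment becomes due: Mar 9, 2028 + 21 days = Mar 30, 2028.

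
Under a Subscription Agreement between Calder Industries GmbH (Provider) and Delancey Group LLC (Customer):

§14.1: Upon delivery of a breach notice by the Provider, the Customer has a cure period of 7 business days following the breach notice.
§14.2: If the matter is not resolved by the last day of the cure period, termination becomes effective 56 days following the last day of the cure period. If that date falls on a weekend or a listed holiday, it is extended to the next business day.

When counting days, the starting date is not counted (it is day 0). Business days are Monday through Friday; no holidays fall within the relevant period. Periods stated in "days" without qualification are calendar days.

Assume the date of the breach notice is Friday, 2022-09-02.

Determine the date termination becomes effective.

From Friday, 2022-09-02, 7 business days (Sep 5, Sep 6, Sep 7, Sep 8, Sep 9, Sep 12, Sep 13, skipping weekends) brings us to Tuesday, 2022-09-13, which is the last day of the cure period.
The date termination becomes effective: 56 calendar days after 2022-09-13 is 2022-11-08. 2022-11-08 is a Tuesday, so no roll-forward applies.

2022-11-08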